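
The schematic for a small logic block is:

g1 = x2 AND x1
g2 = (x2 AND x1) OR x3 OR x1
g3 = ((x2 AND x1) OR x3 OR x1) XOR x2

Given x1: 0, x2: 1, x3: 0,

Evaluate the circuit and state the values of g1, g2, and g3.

g1 = 0, g2 = 0, g3 = 1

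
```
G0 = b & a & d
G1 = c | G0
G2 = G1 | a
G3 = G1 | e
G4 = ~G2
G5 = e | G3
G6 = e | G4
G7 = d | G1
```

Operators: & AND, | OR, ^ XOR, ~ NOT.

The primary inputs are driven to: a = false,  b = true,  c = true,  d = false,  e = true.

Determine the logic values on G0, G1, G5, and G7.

G0 = false; G1 = true; G5 = true; G7 = true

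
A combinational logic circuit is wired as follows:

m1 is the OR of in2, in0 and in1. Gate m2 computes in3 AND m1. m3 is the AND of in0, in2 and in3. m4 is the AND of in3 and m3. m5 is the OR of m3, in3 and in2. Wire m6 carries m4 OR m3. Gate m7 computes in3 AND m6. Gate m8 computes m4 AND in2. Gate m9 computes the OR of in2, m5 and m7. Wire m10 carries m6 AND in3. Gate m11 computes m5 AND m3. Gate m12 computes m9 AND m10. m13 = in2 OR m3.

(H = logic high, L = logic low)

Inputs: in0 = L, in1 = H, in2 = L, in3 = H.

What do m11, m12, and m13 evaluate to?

m11 = L, m12 = L, m13 = L

m3 = in0 AND in2 AND in3 = L AND L AND H = L
m4 = in3 AND m3 = H AND L = L
m5 = m3 OR in3 OR in2 = L OR H OR L = H
m6 = m4 OR m3 = L OR L = L
m7 = in3 AND m6 = H AND L = L
m9 = in2 OR m5 OR m7 = L OR H OR L = H
m10 = m6 AND in3 = L AND H = L
m11 = m5 AND m3 = H AND L = L
m12 = m9 AND m10 = H AND L = L
m13 = in2 OR m3 = L OR L = L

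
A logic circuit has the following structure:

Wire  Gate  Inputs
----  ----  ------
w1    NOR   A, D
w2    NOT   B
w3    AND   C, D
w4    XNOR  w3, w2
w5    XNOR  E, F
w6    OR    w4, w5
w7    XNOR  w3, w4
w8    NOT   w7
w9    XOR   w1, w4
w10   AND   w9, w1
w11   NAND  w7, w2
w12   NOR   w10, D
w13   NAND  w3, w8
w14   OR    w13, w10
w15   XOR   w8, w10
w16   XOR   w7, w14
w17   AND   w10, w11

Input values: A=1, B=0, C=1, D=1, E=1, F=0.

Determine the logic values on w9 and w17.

w1 = A NOR D = 1 NOR 1 = 0
w2 = NOT B = NOT 0 = 1
w3 = C AND D = 1 AND 1 = 1
w4 = w3 XNOR w2 = 1 XNOR 1 = 1
w7 = w3 XNOR w4 = 1 XNOR 1 = 1
w9 = w1 XOR w4 = 0 XOR 1 = 1
w10 = w9 AND w1 = 1 AND 0 = 0
w11 = w7 NAND w2 = 1 NAND 1 = 0
w17 = w10 AND w11 = 0 AND 0 = 0

w9 = 1, w17 = 0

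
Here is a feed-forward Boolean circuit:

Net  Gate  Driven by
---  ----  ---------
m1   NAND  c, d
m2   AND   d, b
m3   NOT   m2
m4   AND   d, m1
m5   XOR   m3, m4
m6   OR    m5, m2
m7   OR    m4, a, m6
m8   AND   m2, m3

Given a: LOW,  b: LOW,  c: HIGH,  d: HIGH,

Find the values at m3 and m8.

m3 = HIGH, m8 = LOW

m2 = d AND b = HIGH AND LOW = LOW
m3 = NOT m2 = NOT LOW = HIGH
m8 = m2 AND m3 = LOW AND HIGH = LOW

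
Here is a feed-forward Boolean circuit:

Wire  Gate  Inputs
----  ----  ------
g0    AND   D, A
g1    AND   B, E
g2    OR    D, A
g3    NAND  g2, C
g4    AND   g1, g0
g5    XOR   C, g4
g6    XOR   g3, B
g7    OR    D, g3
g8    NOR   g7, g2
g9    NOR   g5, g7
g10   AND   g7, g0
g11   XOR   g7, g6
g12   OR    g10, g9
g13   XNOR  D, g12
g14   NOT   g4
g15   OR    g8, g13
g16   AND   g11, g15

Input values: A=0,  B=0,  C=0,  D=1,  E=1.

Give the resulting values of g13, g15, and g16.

g13 = 0; g15 = 0; g16 = 0

g0 = D AND A = 1 AND 0 = 0
g1 = B AND E = 0 AND 1 = 0
g2 = D OR A = 1 OR 0 = 1
g3 = g2 NAND C = 1 NAND 0 = 1
g4 = g1 AND g0 = 0 AND 0 = 0
g5 = C XOR g4 = 0 XOR 0 = 0
g6 = g3 XOR B = 1 XOR 0 = 1
g7 = D OR g3 = 1 OR 1 = 1
g8 = g7 NOR g2 = 1 NOR 1 = 0
g9 = g5 NOR g7 = 0 NOR 1 = 0
g10 = g7 AND g0 = 1 AND 0 = 0
g11 = g7 XOR g6 = 1 XOR 1 = 0
g12 = g10 OR g9 = 0 OR 0 = 0
g13 = D XNOR g12 = 1 XNOR 0 = 0
g15 = g8 OR g13 = 0 OR 0 = 0
g16 = g11 AND g15 = 0 AND 0 = 0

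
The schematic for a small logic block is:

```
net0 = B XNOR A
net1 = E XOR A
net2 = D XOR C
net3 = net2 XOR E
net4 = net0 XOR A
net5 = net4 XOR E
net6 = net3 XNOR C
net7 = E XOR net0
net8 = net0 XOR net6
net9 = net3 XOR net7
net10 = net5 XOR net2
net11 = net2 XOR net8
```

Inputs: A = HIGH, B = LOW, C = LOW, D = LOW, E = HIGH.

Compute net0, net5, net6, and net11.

net0 = B XNOR A = LOW XNOR HIGH = LOW
net2 = D XOR C = LOW XOR LOW = LOW
net3 = net2 XOR E = LOW XOR HIGH = HIGH
net4 = net0 XOR A = LOW XOR HIGH = HIGH
net5 = net4 XOR E = HIGH XOR HIGH = LOW
net6 = net3 XNOR C = HIGH XNOR LOW = LOW
net8 = net0 XOR net6 = LOW XOR LOW = LOW
net11 = net2 XOR net8 = LOW XOR LOW = LOW

net0 = LOW  net5 = LOW  net6 = LOW  net11 = LOW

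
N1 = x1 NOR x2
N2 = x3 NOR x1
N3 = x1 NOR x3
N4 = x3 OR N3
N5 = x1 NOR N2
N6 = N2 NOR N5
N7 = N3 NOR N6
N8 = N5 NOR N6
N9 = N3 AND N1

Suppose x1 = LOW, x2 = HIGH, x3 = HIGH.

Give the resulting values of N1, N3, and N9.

N1 = LOW; N3 = LOW; N9 = LOW

N1 = x1 NOR x2 = LOW NOR HIGH = LOW
N3 = x1 NOR x3 = LOW NOR HIGH = LOW
N9 = N3 AND N1 = LOW AND LOW = LOW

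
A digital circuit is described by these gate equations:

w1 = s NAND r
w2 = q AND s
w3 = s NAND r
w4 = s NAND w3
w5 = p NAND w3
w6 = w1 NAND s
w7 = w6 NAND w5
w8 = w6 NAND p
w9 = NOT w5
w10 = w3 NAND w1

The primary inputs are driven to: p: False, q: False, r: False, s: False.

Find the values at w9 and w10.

w1 = s NAND r = False NAND False = True
w3 = s NAND r = False NAND False = True
w5 = p NAND w3 = False NAND True = True
w9 = NOT w5 = NOT True = False
w10 = w3 NAND w1 = True NAND True = False

w9 = False; w10 = False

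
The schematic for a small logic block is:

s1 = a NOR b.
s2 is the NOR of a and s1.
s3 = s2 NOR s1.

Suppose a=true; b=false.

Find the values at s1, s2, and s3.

s1 = false; s2 = false; s3 = true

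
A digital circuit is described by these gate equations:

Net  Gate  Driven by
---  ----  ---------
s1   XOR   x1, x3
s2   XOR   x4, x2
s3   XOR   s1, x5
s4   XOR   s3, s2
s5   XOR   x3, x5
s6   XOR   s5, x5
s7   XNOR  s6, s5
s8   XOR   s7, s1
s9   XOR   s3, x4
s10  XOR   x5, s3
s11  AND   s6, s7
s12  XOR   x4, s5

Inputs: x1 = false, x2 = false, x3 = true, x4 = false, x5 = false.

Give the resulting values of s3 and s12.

s1 = x1 XOR x3 = false XOR true = true
s3 = s1 XOR x5 = true XOR false = true
s5 = x3 XOR x5 = true XOR false = true
s12 = x4 XOR s5 = false XOR true = true

s3 = true  s12 = true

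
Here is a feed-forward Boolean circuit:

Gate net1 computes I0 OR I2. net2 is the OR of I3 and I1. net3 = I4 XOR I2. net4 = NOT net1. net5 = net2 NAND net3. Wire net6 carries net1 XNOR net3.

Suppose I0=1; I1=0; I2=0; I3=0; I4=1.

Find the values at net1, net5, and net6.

net1 = 1; net5 = 1; net6 = 1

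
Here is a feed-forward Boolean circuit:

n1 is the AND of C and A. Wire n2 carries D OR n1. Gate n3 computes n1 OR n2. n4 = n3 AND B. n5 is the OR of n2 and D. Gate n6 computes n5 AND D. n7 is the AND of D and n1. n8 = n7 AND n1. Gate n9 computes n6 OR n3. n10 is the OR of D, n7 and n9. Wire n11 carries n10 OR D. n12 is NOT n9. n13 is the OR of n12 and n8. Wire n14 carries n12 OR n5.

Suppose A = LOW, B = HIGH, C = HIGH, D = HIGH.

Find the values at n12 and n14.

n1 = C AND A = HIGH AND LOW = LOW
n2 = D OR n1 = HIGH OR LOW = HIGH
n3 = n1 OR n2 = LOW OR HIGH = HIGH
n5 = n2 OR D = HIGH OR HIGH = HIGH
n6 = n5 AND D = HIGH AND HIGH = HIGH
n9 = n6 OR n3 = HIGH OR HIGH = HIGH
n12 = NOT n9 = NOT HIGH = LOW
n14 = n12 OR n5 = LOW OR HIGH = HIGH

n12 = LOW  n14 = HIGH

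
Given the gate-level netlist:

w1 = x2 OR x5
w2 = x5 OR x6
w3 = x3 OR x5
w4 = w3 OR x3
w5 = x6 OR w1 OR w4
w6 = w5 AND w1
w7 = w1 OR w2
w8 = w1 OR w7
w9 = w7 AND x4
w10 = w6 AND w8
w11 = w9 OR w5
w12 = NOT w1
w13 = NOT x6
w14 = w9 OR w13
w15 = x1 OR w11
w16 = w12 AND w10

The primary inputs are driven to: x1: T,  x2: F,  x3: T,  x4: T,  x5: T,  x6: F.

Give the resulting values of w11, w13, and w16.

w11 = T  w13 = T  w16 = F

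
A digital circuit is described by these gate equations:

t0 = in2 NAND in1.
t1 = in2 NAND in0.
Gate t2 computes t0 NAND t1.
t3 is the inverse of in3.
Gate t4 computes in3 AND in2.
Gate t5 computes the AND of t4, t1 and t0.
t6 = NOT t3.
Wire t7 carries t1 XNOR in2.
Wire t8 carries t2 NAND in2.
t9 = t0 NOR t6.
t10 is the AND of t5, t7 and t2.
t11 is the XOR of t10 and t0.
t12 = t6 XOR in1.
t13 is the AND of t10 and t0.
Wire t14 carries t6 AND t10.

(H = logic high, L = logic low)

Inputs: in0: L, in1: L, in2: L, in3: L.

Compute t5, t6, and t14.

t5 = L, t6 = L, t14 = L

t0 = in2 NAND in1 = L NAND L = H
t1 = in2 NAND in0 = L NAND L = H
t2 = t0 NAND t1 = H NAND H = L
t3 = NOT in3 = NOT L = H
t4 = in3 AND in2 = L AND L = L
t5 = t4 AND t1 AND t0 = L AND H AND H = L
t6 = NOT t3 = NOT H = L
t7 = t1 XNOR in2 = H XNOR L = L
t10 = t5 AND t7 AND t2 = L AND L AND L = L
t14 = t6 AND t10 = L AND L = L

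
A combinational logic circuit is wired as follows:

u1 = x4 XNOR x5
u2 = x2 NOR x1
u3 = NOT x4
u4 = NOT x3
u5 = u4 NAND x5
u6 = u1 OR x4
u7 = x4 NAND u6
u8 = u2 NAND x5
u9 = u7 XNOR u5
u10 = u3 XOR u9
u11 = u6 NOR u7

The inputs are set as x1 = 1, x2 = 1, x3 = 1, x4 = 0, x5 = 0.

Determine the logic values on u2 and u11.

u2 = 0, u11 = 0

u1 = x4 XNOR x5 = 0 XNOR 0 = 1
u2 = x2 NOR x1 = 1 NOR 1 = 0
u6 = u1 OR x4 = 1 OR 0 = 1
u7 = x4 NAND u6 = 0 NAND 1 = 1
u11 = u6 NOR u7 = 1 NOR 1 = 0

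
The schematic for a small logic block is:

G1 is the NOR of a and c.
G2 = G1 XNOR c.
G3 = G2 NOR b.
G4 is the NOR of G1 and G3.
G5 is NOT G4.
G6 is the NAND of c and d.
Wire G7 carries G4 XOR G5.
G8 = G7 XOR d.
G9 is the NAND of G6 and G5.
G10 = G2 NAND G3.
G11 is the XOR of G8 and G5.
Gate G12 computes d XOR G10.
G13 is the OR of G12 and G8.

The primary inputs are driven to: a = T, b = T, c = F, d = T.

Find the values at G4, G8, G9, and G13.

G4 = T; G8 = F; G9 = T; G13 = F

G1 = a NOR c = T NOR F = F
G2 = G1 XNOR c = F XNOR F = T
G3 = G2 NOR b = T NOR T = F
G4 = G1 NOR G3 = F NOR F = T
G5 = NOT G4 = NOT T = F
G6 = c NAND d = F NAND T = T
G7 = G4 XOR G5 = T XOR F = T
G8 = G7 XOR d = T XOR T = F
G9 = G6 NAND G5 = T NAND F = T
G10 = G2 NAND G3 = T NAND F = T
G12 = d XOR G10 = T XOR T = F
G13 = G12 OR G8 = F OR F = F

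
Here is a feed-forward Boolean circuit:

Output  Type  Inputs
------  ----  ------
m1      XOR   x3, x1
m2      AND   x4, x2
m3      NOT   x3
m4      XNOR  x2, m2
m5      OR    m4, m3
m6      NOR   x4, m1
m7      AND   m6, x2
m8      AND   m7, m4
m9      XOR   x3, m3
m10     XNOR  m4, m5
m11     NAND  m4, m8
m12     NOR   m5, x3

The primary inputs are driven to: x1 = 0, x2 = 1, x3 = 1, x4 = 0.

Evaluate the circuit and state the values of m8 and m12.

m8 = 0, m12 = 0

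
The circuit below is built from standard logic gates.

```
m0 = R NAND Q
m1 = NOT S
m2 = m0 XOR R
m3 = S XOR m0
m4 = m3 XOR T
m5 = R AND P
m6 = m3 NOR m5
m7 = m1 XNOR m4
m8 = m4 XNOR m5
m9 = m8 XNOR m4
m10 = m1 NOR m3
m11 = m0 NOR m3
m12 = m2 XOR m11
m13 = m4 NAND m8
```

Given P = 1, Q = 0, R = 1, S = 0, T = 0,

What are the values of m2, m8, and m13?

m2 = 0, m8 = 1, m13 = 0

m0 = R NAND Q = 1 NAND 0 = 1
m2 = m0 XOR R = 1 XOR 1 = 0
m3 = S XOR m0 = 0 XOR 1 = 1
m4 = m3 XOR T = 1 XOR 0 = 1
m5 = R AND P = 1 AND 1 = 1
m8 = m4 XNOR m5 = 1 XNOR 1 = 1
m13 = m4 NAND m8 = 1 NAND 1 = 0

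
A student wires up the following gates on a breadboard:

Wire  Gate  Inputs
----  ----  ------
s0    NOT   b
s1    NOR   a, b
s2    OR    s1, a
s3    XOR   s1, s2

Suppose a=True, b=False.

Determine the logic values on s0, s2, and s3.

s0 = NOT b = NOT False = True
s1 = a NOR b = True NOR False = False
s2 = s1 OR a = False OR True = True
s3 = s1 XOR s2 = False XOR True = True

s0 = True; s2 = True; s3 = True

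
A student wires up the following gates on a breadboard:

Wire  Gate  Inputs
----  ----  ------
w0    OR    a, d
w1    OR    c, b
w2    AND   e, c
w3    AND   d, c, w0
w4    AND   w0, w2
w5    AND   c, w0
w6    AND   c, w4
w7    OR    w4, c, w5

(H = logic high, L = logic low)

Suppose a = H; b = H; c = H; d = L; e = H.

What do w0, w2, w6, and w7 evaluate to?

w0 = a OR d = H OR L = H
w2 = e AND c = H AND H = H
w4 = w0 AND w2 = H AND H = H
w5 = c AND w0 = H AND H = H
w6 = c AND w4 = H AND H = H
w7 = w4 OR c OR w5 = H OR H OR H = H

w0 = H, w2 = H, w6 = H, w7 = H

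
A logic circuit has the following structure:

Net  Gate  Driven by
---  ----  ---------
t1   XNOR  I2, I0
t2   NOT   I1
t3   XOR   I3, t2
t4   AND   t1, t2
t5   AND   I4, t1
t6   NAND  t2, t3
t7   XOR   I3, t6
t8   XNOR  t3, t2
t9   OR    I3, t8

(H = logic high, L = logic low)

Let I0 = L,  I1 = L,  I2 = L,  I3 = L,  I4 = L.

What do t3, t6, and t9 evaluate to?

t3 = H, t6 = L, t9 = H

t2 = NOT I1 = NOT L = H
t3 = I3 XOR t2 = L XOR H = H
t6 = t2 NAND t3 = H NAND H = L
t8 = t3 XNOR t2 = H XNOR H = H
t9 = I3 OR t8 = L OR H = H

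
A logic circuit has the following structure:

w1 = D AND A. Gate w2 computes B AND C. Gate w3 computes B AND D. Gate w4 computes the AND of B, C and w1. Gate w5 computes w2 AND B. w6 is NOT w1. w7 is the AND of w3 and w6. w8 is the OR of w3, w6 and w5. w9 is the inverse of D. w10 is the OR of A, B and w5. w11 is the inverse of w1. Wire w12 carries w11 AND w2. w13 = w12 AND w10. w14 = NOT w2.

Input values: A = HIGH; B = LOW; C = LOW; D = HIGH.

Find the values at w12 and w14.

w12 = LOW; w14 = HIGH

w1 = D AND A = HIGH AND HIGH = HIGH
w2 = B AND C = LOW AND LOW = LOW
w11 = NOT w1 = NOT HIGH = LOW
w12 = w11 AND w2 = LOW AND LOW = LOW
w14 = NOT w2 = NOT LOW = HIGH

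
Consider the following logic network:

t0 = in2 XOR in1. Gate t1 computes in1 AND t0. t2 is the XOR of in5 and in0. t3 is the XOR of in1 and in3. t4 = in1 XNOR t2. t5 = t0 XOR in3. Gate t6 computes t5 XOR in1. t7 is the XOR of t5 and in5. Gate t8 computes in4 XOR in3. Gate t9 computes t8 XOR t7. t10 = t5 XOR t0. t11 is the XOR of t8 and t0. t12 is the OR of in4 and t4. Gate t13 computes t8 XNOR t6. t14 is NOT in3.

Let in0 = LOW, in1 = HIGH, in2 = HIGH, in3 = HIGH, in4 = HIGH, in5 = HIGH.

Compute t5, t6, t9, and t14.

t0 = in2 XOR in1 = HIGH XOR HIGH = LOW
t5 = t0 XOR in3 = LOW XOR HIGH = HIGH
t6 = t5 XOR in1 = HIGH XOR HIGH = LOW
t7 = t5 XOR in5 = HIGH XOR HIGH = LOW
t8 = in4 XOR in3 = HIGH XOR HIGH = LOW
t9 = t8 XOR t7 = LOW XOR LOW = LOW
t14 = NOT in3 = NOT HIGH = LOW

t5 = HIGH  t6 = LOW  t9 = LOW  t14 = LOW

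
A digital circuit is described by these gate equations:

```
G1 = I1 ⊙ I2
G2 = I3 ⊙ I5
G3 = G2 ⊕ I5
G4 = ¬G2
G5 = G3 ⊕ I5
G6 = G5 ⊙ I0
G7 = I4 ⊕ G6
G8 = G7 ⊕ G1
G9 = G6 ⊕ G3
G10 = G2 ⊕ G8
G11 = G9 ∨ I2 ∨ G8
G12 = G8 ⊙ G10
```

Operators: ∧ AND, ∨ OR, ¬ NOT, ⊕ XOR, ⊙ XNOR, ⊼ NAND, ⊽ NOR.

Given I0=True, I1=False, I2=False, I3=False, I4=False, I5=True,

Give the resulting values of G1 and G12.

G1 = I1 XNOR I2 = False XNOR False = True
G2 = I3 XNOR I5 = False XNOR True = False
G3 = G2 XOR I5 = False XOR True = True
G5 = G3 XOR I5 = True XOR True = False
G6 = G5 XNOR I0 = False XNOR True = False
G7 = I4 XOR G6 = False XOR False = False
G8 = G7 XOR G1 = False XOR True = True
G10 = G2 XOR G8 = False XOR True = True
G12 = G8 XNOR G10 = True XNOR True = True

G1 = True  G12 = True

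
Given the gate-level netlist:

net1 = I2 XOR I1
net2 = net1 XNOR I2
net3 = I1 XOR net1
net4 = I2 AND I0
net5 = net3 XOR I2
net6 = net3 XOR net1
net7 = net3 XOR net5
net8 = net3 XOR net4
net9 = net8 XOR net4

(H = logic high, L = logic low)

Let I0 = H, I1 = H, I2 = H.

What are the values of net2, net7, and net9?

net2 = L  net7 = H  net9 = H

net1 = I2 XOR I1 = H XOR H = L
net2 = net1 XNOR I2 = L XNOR H = L
net3 = I1 XOR net1 = H XOR L = H
net4 = I2 AND I0 = H AND H = H
net5 = net3 XOR I2 = H XOR H = L
net7 = net3 XOR net5 = H XOR L = H
net8 = net3 XOR net4 = H XOR H = L
net9 = net8 XOR net4 = L XOR H = H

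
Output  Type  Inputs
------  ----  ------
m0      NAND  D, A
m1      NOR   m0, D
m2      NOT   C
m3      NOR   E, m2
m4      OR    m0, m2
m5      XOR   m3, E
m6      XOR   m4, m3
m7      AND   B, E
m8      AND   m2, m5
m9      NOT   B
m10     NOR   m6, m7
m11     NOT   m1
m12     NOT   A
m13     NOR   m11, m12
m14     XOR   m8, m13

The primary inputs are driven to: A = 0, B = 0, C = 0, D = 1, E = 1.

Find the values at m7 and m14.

m7 = 0, m14 = 1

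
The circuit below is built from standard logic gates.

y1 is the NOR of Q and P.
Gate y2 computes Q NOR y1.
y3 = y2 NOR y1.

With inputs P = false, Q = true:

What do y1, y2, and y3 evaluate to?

y1 = false, y2 = false, y3 = true

y1 = Q NOR P = true NOR false = false
y2 = Q NOR y1 = true NOR false = false
y3 = y2 NOR y1 = false NOR false = true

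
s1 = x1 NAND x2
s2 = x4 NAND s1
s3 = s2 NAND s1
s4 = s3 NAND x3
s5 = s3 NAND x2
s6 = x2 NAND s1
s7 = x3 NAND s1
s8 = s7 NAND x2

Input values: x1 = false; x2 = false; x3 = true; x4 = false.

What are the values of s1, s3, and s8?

s1 = x1 NAND x2 = false NAND false = true
s2 = x4 NAND s1 = false NAND true = true
s3 = s2 NAND s1 = true NAND true = false
s7 = x3 NAND s1 = true NAND true = false
s8 = s7 NAND x2 = false NAND false = true

s1 = true, s3 = false, s8 = true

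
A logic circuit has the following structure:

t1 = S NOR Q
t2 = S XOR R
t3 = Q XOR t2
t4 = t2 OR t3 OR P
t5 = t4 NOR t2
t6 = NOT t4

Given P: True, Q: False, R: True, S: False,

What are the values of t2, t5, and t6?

t2 = S XOR R = False XOR True = True
t3 = Q XOR t2 = False XOR True = True
t4 = t2 OR t3 OR P = True OR True OR True = True
t5 = t4 NOR t2 = True NOR True = False
t6 = NOT t4 = NOT True = False

t2 = True  t5 = False  t6 = False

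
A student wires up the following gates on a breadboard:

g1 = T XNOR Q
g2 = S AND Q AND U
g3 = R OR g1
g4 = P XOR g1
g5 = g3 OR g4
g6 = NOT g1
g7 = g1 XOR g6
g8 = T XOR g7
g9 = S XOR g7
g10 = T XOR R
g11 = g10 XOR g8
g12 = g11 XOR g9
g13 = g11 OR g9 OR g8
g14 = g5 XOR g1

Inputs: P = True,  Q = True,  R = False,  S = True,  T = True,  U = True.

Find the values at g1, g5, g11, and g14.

g1 = True; g5 = True; g11 = True; g14 = False

g1 = T XNOR Q = True XNOR True = True
g3 = R OR g1 = False OR True = True
g4 = P XOR g1 = True XOR True = False
g5 = g3 OR g4 = True OR False = True
g6 = NOT g1 = NOT True = False
g7 = g1 XOR g6 = True XOR False = True
g8 = T XOR g7 = True XOR True = False
g10 = T XOR R = True XOR False = True
g11 = g10 XOR g8 = True XOR False = True
g14 = g5 XOR g1 = True XOR True = False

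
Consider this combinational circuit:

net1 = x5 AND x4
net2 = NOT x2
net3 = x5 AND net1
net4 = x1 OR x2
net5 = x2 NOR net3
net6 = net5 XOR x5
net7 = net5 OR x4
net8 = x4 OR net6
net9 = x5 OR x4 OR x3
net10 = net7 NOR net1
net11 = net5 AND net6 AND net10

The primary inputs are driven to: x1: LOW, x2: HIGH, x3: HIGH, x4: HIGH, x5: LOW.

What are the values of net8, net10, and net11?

net8 = HIGH  net10 = LOW  net11 = LOW

net1 = x5 AND x4 = LOW AND HIGH = LOW
net3 = x5 AND net1 = LOW AND LOW = LOW
net5 = x2 NOR net3 = HIGH NOR LOW = LOW
net6 = net5 XOR x5 = LOW XOR LOW = LOW
net7 = net5 OR x4 = LOW OR HIGH = HIGH
net8 = x4 OR net6 = HIGH OR LOW = HIGH
net10 = net7 NOR net1 = HIGH NOR LOW = LOW
net11 = net5 AND net6 AND net10 = LOW AND LOW AND LOW = LOW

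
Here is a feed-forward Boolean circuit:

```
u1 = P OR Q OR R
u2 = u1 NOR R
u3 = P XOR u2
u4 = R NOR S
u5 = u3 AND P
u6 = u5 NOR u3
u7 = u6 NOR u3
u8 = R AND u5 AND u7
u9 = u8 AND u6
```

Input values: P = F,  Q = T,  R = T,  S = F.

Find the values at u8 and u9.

u8 = F, u9 = F

u1 = P OR Q OR R = F OR T OR T = T
u2 = u1 NOR R = T NOR T = F
u3 = P XOR u2 = F XOR F = F
u5 = u3 AND P = F AND F = F
u6 = u5 NOR u3 = F NOR F = T
u7 = u6 NOR u3 = T NOR F = F
u8 = R AND u5 AND u7 = T AND F AND F = F
u9 = u8 AND u6 = F AND T = F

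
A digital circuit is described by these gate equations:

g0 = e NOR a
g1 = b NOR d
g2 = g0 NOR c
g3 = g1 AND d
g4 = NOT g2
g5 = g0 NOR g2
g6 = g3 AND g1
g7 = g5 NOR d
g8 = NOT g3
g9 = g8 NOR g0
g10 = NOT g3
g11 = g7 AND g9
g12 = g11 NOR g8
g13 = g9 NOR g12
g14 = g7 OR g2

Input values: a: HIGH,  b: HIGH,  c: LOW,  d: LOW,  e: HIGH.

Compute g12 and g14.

g0 = e NOR a = HIGH NOR HIGH = LOW
g1 = b NOR d = HIGH NOR LOW = LOW
g2 = g0 NOR c = LOW NOR LOW = HIGH
g3 = g1 AND d = LOW AND LOW = LOW
g5 = g0 NOR g2 = LOW NOR HIGH = LOW
g7 = g5 NOR d = LOW NOR LOW = HIGH
g8 = NOT g3 = NOT LOW = HIGH
g9 = g8 NOR g0 = HIGH NOR LOW = LOW
g11 = g7 AND g9 = HIGH AND LOW = LOW
g12 = g11 NOR g8 = LOW NOR HIGH = LOW
g14 = g7 OR g2 = HIGH OR HIGH = HIGH

g12 = LOW; g14 = HIGH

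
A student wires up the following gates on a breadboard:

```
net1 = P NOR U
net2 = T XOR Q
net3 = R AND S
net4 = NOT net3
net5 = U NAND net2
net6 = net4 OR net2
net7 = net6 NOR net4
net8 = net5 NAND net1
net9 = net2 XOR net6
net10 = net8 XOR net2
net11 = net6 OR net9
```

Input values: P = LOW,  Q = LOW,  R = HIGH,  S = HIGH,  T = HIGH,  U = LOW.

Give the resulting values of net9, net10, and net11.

net1 = P NOR U = LOW NOR LOW = HIGH
net2 = T XOR Q = HIGH XOR LOW = HIGH
net3 = R AND S = HIGH AND HIGH = HIGH
net4 = NOT net3 = NOT HIGH = LOW
net5 = U NAND net2 = LOW NAND HIGH = HIGH
net6 = net4 OR net2 = LOW OR HIGH = HIGH
net8 = net5 NAND net1 = HIGH NAND HIGH = LOW
net9 = net2 XOR net6 = HIGH XOR HIGH = LOW
net10 = net8 XOR net2 = LOW XOR HIGH = HIGH
net11 = net6 OR net9 = HIGH OR LOW = HIGH

net9 = LOW  net10 = HIGH  net11 = HIGH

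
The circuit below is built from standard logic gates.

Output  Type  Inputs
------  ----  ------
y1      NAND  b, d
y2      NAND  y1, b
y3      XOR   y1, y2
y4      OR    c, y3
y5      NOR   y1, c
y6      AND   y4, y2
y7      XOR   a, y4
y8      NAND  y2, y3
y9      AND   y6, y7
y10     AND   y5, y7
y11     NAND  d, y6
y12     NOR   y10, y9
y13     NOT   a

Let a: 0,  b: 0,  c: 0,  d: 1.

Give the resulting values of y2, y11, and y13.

y1 = b NAND d = 0 NAND 1 = 1
y2 = y1 NAND b = 1 NAND 0 = 1
y3 = y1 XOR y2 = 1 XOR 1 = 0
y4 = c OR y3 = 0 OR 0 = 0
y6 = y4 AND y2 = 0 AND 1 = 0
y11 = d NAND y6 = 1 NAND 0 = 1
y13 = NOT a = NOT 0 = 1

y2 = 1  y11 = 1  y13 = 1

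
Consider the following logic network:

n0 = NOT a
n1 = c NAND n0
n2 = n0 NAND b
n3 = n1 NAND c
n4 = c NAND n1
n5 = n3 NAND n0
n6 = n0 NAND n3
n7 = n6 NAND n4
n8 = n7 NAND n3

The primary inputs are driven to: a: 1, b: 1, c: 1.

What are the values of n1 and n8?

n1 = 1, n8 = 1

n0 = NOT a = NOT 1 = 0
n1 = c NAND n0 = 1 NAND 0 = 1
n3 = n1 NAND c = 1 NAND 1 = 0
n4 = c NAND n1 = 1 NAND 1 = 0
n6 = n0 NAND n3 = 0 NAND 0 = 1
n7 = n6 NAND n4 = 1 NAND 0 = 1
n8 = n7 NAND n3 = 1 NAND 0 = 1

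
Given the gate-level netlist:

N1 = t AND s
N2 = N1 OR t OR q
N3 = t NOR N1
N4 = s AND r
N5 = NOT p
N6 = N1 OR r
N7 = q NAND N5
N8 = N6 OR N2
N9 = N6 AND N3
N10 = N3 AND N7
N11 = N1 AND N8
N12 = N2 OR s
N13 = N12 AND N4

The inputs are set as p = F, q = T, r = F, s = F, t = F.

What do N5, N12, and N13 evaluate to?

N5 = T, N12 = T, N13 = F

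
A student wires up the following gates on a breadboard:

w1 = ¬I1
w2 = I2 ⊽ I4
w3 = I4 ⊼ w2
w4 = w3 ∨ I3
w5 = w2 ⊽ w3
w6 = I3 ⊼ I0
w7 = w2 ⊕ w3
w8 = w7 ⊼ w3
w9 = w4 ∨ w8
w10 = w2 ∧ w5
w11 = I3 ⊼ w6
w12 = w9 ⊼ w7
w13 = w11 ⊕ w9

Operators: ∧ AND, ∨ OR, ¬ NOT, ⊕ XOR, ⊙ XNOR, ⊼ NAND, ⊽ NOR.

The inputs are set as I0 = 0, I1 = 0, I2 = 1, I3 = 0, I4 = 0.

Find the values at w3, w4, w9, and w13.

w2 = I2 NOR I4 = 1 NOR 0 = 0
w3 = I4 NAND w2 = 0 NAND 0 = 1
w4 = w3 OR I3 = 1 OR 0 = 1
w6 = I3 NAND I0 = 0 NAND 0 = 1
w7 = w2 XOR w3 = 0 XOR 1 = 1
w8 = w7 NAND w3 = 1 NAND 1 = 0
w9 = w4 OR w8 = 1 OR 0 = 1
w11 = I3 NAND w6 = 0 NAND 1 = 1
w13 = w11 XOR w9 = 1 XOR 1 = 0

w3 = 1  w4 = 1  w9 = 1  w13 = 0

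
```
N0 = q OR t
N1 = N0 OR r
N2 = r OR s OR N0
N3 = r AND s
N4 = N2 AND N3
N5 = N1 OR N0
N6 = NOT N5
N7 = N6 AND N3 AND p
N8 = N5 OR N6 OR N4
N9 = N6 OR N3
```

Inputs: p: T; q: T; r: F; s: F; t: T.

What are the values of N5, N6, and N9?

N0 = q OR t = T OR T = T
N1 = N0 OR r = T OR F = T
N3 = r AND s = F AND F = F
N5 = N1 OR N0 = T OR T = T
N6 = NOT N5 = NOT T = F
N9 = N6 OR N3 = F OR F = F

N5 = T  N6 = F  N9 = F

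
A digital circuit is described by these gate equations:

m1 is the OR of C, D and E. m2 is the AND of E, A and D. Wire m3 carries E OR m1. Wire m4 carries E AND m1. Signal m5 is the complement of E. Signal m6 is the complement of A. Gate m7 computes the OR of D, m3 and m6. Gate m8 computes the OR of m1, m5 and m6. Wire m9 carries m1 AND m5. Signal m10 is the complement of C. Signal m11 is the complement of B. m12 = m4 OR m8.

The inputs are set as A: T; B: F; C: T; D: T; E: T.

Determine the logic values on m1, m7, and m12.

m1 = T, m7 = T, m12 = T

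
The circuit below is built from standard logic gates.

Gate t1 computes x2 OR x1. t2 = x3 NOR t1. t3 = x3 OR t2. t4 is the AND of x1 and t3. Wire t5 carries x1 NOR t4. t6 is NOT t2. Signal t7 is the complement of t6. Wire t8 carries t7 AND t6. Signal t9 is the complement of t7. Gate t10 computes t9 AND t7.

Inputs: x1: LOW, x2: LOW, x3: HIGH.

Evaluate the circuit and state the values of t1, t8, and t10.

t1 = x2 OR x1 = LOW OR LOW = LOW
t2 = x3 NOR t1 = HIGH NOR LOW = LOW
t6 = NOT t2 = NOT LOW = HIGH
t7 = NOT t6 = NOT HIGH = LOW
t8 = t7 AND t6 = LOW AND HIGH = LOW
t9 = NOT t7 = NOT LOW = HIGH
t10 = t9 AND t7 = HIGH AND LOW = LOW

t1 = LOW, t8 = LOW, t10 = LOW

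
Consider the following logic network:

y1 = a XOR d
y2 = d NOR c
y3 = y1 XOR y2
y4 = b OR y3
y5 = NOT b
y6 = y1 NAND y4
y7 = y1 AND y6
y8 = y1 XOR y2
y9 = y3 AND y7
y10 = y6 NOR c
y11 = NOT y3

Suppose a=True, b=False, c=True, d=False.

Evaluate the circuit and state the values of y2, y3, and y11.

y1 = a XOR d = True XOR False = True
y2 = d NOR c = False NOR True = False
y3 = y1 XOR y2 = True XOR False = True
y11 = NOT y3 = NOT True = False

y2 = False, y3 = True, y11 = False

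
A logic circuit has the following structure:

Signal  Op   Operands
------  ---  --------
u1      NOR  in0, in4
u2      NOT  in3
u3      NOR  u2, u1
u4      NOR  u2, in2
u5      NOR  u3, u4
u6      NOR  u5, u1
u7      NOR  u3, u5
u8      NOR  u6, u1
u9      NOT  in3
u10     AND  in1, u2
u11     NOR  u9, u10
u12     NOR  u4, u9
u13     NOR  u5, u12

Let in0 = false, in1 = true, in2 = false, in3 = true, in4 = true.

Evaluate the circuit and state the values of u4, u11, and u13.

u1 = in0 NOR in4 = false NOR true = false
u2 = NOT in3 = NOT true = false
u3 = u2 NOR u1 = false NOR false = true
u4 = u2 NOR in2 = false NOR false = true
u5 = u3 NOR u4 = true NOR true = false
u9 = NOT in3 = NOT true = false
u10 = in1 AND u2 = true AND false = false
u11 = u9 NOR u10 = false NOR false = true
u12 = u4 NOR u9 = true NOR false = false
u13 = u5 NOR u12 = false NOR false = true

u4 = true; u11 = true; u13 = true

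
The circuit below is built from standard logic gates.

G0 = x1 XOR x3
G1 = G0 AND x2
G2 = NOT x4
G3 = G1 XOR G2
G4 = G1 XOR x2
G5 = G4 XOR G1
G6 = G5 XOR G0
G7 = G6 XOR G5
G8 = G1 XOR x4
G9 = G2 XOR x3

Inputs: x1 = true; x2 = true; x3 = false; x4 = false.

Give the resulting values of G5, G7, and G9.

G5 = true; G7 = true; G9 = true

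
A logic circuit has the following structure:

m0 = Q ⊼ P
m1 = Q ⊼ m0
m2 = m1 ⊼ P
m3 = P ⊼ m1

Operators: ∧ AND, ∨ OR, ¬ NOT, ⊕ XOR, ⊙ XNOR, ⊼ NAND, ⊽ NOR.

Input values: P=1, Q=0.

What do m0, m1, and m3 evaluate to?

m0 = Q NAND P = 0 NAND 1 = 1
m1 = Q NAND m0 = 0 NAND 1 = 1
m3 = P NAND m1 = 1 NAND 1 = 0

m0 = 1; m1 = 1; m3 = 0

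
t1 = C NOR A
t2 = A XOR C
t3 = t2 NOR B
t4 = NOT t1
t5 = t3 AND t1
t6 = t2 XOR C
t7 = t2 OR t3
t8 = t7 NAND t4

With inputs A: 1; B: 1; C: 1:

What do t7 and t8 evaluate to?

t1 = C NOR A = 1 NOR 1 = 0
t2 = A XOR C = 1 XOR 1 = 0
t3 = t2 NOR B = 0 NOR 1 = 0
t4 = NOT t1 = NOT 0 = 1
t7 = t2 OR t3 = 0 OR 0 = 0
t8 = t7 NAND t4 = 0 NAND 1 = 1

t7 = 0; t8 = 1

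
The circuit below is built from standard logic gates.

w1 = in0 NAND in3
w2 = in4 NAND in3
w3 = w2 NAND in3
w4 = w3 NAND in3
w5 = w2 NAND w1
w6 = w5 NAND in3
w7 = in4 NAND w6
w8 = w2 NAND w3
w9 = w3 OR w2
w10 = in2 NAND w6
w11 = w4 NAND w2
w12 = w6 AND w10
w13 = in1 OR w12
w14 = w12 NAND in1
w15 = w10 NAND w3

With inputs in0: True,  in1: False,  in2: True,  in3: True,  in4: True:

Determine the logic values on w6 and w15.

w1 = in0 NAND in3 = True NAND True = False
w2 = in4 NAND in3 = True NAND True = False
w3 = w2 NAND in3 = False NAND True = True
w5 = w2 NAND w1 = False NAND False = True
w6 = w5 NAND in3 = True NAND True = False
w10 = in2 NAND w6 = True NAND False = True
w15 = w10 NAND w3 = True NAND True = False

w6 = False; w15 = False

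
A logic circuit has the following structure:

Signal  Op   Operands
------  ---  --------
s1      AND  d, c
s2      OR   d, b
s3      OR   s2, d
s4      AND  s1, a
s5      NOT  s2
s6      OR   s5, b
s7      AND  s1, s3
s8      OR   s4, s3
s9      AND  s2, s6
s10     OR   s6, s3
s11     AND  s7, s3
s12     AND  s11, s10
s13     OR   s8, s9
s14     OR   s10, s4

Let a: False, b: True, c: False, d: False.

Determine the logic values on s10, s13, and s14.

s10 = True, s13 = True, s14 = True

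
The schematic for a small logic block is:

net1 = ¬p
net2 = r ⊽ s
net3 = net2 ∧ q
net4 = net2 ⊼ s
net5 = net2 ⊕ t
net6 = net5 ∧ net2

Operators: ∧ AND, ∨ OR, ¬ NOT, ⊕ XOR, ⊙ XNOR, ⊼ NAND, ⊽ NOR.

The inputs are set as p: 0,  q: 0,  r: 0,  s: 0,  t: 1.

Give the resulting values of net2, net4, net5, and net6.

net2 = r NOR s = 0 NOR 0 = 1
net4 = net2 NAND s = 1 NAND 0 = 1
net5 = net2 XOR t = 1 XOR 1 = 0
net6 = net5 AND net2 = 0 AND 1 = 0

net2 = 1, net4 = 1, net5 = 0, net6 = 0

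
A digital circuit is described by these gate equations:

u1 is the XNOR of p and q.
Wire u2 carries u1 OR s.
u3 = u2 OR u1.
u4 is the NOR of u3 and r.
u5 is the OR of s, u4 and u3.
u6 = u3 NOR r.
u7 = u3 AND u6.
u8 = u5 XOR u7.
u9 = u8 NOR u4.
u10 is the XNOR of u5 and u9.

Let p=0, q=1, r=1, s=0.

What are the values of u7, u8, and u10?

u7 = 0  u8 = 0  u10 = 0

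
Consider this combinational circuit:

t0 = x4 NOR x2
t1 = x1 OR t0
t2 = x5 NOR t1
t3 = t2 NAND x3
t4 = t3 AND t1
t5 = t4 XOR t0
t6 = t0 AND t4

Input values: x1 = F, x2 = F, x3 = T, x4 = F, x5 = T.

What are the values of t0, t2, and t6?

t0 = T  t2 = F  t6 = T

t0 = x4 NOR x2 = F NOR F = T
t1 = x1 OR t0 = F OR T = T
t2 = x5 NOR t1 = T NOR T = F
t3 = t2 NAND x3 = F NAND T = T
t4 = t3 AND t1 = T AND T = T
t6 = t0 AND t4 = T AND T = T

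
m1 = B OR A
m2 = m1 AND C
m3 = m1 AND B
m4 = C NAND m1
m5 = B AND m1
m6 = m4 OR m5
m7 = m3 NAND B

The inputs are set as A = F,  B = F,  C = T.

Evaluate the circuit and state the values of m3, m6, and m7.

m1 = B OR A = F OR F = F
m3 = m1 AND B = F AND F = F
m4 = C NAND m1 = T NAND F = T
m5 = B AND m1 = F AND F = F
m6 = m4 OR m5 = T OR F = T
m7 = m3 NAND B = F NAND F = T

m3 = F, m6 = T, m7 = T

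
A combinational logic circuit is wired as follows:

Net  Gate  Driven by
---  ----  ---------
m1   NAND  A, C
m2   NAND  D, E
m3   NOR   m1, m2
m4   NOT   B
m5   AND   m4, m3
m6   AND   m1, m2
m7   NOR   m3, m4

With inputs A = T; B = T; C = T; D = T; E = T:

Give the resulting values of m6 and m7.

m1 = A NAND C = T NAND T = F
m2 = D NAND E = T NAND T = F
m3 = m1 NOR m2 = F NOR F = T
m4 = NOT B = NOT T = F
m6 = m1 AND m2 = F AND F = F
m7 = m3 NOR m4 = T NOR F = F

m6 = F; m7 = F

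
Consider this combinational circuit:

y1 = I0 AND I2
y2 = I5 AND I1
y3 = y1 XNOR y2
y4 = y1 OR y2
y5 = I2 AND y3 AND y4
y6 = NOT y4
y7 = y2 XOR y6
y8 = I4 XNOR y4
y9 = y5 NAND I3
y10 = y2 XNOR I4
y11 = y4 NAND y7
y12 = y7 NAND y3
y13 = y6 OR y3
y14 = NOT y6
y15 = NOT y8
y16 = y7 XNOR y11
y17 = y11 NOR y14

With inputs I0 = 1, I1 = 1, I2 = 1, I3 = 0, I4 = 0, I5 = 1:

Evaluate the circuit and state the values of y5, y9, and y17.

y5 = 1  y9 = 1  y17 = 0

y1 = I0 AND I2 = 1 AND 1 = 1
y2 = I5 AND I1 = 1 AND 1 = 1
y3 = y1 XNOR y2 = 1 XNOR 1 = 1
y4 = y1 OR y2 = 1 OR 1 = 1
y5 = I2 AND y3 AND y4 = 1 AND 1 AND 1 = 1
y6 = NOT y4 = NOT 1 = 0
y7 = y2 XOR y6 = 1 XOR 0 = 1
y9 = y5 NAND I3 = 1 NAND 0 = 1
y11 = y4 NAND y7 = 1 NAND 1 = 0
y14 = NOT y6 = NOT 0 = 1
y17 = y11 NOR y14 = 0 NOR 1 = 0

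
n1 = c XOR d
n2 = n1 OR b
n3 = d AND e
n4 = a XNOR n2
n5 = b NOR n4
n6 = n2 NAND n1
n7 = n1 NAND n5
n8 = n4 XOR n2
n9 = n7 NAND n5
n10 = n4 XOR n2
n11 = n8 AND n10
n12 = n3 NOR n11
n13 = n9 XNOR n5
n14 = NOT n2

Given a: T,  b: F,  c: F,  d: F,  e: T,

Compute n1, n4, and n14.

n1 = c XOR d = F XOR F = F
n2 = n1 OR b = F OR F = F
n4 = a XNOR n2 = T XNOR F = F
n14 = NOT n2 = NOT F = T

n1 = F; n4 = F; n14 = T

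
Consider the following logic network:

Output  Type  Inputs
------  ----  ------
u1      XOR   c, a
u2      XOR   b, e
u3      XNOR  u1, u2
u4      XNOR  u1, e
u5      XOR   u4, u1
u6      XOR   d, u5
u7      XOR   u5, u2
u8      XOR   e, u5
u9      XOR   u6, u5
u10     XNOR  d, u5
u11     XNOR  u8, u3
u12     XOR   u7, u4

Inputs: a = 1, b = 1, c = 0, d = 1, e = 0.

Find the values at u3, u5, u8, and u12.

u3 = 1; u5 = 1; u8 = 1; u12 = 0

u1 = c XOR a = 0 XOR 1 = 1
u2 = b XOR e = 1 XOR 0 = 1
u3 = u1 XNOR u2 = 1 XNOR 1 = 1
u4 = u1 XNOR e = 1 XNOR 0 = 0
u5 = u4 XOR u1 = 0 XOR 1 = 1
u7 = u5 XOR u2 = 1 XOR 1 = 0
u8 = e XOR u5 = 0 XOR 1 = 1
u12 = u7 XOR u4 = 0 XOR 0 = 0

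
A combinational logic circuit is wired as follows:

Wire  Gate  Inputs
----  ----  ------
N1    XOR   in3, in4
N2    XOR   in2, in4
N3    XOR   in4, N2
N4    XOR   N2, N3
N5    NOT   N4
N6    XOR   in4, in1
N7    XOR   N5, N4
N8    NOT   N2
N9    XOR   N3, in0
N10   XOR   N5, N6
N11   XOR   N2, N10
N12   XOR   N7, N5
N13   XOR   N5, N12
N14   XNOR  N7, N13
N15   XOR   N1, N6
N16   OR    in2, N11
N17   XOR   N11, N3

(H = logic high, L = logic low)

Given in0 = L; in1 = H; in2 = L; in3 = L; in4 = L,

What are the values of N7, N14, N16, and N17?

N7 = H  N14 = H  N16 = L  N17 = L

N2 = in2 XOR in4 = L XOR L = L
N3 = in4 XOR N2 = L XOR L = L
N4 = N2 XOR N3 = L XOR L = L
N5 = NOT N4 = NOT L = H
N6 = in4 XOR in1 = L XOR H = H
N7 = N5 XOR N4 = H XOR L = H
N10 = N5 XOR N6 = H XOR H = L
N11 = N2 XOR N10 = L XOR L = L
N12 = N7 XOR N5 = H XOR H = L
N13 = N5 XOR N12 = H XOR L = H
N14 = N7 XNOR N13 = H XNOR H = H
N16 = in2 OR N11 = L OR L = L
N17 = N11 XOR N3 = L XOR L = L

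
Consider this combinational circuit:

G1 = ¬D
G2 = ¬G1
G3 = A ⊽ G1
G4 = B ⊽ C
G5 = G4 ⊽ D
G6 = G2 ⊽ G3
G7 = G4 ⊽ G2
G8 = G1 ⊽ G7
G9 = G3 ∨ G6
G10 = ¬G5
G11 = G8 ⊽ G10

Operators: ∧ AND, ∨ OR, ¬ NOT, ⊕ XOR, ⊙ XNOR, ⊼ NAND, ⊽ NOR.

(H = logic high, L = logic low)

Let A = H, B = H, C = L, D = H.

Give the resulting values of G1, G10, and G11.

G1 = L  G10 = H  G11 = L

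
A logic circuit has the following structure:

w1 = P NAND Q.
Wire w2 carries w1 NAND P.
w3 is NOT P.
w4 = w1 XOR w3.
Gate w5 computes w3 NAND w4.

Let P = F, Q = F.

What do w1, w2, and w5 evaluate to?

w1 = T, w2 = T, w5 = T

w1 = P NAND Q = F NAND F = T
w2 = w1 NAND P = T NAND F = T
w3 = NOT P = NOT F = T
w4 = w1 XOR w3 = T XOR T = F
w5 = w3 NAND w4 = T NAND F = T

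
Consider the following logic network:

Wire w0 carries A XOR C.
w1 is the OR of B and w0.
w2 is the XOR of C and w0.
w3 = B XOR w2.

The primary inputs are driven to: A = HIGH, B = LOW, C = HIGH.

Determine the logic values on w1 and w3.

w0 = A XOR C = HIGH XOR HIGH = LOW
w1 = B OR w0 = LOW OR LOW = LOW
w2 = C XOR w0 = HIGH XOR LOW = HIGH
w3 = B XOR w2 = LOW XOR HIGH = HIGH

w1 = LOW  w3 = HIGH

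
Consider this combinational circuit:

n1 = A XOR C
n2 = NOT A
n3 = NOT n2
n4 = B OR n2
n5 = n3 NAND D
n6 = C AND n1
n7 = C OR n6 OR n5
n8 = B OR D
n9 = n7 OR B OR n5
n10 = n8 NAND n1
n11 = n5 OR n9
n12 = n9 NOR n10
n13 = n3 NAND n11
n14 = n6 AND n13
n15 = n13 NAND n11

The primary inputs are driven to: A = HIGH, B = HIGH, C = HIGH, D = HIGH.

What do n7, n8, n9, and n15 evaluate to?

n7 = HIGH; n8 = HIGH; n9 = HIGH; n15 = HIGH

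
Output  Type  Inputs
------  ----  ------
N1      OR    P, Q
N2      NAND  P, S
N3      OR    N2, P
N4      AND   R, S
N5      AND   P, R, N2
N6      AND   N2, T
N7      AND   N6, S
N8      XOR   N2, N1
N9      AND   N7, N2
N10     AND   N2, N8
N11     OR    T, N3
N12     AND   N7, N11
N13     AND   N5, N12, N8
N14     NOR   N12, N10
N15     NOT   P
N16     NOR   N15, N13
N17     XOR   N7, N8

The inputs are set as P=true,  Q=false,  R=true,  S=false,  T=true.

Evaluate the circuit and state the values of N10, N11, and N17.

N10 = false, N11 = true, N17 = false

N1 = P OR Q = true OR false = true
N2 = P NAND S = true NAND false = true
N3 = N2 OR P = true OR true = true
N6 = N2 AND T = true AND true = true
N7 = N6 AND S = true AND false = false
N8 = N2 XOR N1 = true XOR true = false
N10 = N2 AND N8 = true AND false = false
N11 = T OR N3 = true OR true = true
N17 = N7 XOR N8 = false XOR false = false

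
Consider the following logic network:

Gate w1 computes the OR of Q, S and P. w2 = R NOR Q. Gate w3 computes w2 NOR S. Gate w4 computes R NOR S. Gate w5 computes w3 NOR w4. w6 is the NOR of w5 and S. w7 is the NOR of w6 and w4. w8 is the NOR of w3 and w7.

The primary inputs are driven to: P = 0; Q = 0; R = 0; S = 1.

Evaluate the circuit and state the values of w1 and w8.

w1 = 1  w8 = 0

w1 = Q OR S OR P = 0 OR 1 OR 0 = 1
w2 = R NOR Q = 0 NOR 0 = 1
w3 = w2 NOR S = 1 NOR 1 = 0
w4 = R NOR S = 0 NOR 1 = 0
w5 = w3 NOR w4 = 0 NOR 0 = 1
w6 = w5 NOR S = 1 NOR 1 = 0
w7 = w6 NOR w4 = 0 NOR 0 = 1
w8 = w3 NOR w7 = 0 NOR 1 = 0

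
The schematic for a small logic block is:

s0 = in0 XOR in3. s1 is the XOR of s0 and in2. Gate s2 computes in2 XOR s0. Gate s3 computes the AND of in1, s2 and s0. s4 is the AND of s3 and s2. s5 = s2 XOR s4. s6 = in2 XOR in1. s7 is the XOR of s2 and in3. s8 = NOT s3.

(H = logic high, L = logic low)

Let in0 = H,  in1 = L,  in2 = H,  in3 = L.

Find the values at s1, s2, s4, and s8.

s1 = L, s2 = L, s4 = L, s8 = H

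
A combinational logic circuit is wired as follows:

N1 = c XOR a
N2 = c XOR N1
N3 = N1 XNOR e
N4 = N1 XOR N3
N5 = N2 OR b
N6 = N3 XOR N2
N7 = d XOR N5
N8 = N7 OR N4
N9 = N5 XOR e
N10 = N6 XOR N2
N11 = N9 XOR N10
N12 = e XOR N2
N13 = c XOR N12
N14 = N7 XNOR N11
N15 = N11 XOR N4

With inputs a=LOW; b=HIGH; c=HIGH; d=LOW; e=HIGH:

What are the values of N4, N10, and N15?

N1 = c XOR a = HIGH XOR LOW = HIGH
N2 = c XOR N1 = HIGH XOR HIGH = LOW
N3 = N1 XNOR e = HIGH XNOR HIGH = HIGH
N4 = N1 XOR N3 = HIGH XOR HIGH = LOW
N5 = N2 OR b = LOW OR HIGH = HIGH
N6 = N3 XOR N2 = HIGH XOR LOW = HIGH
N9 = N5 XOR e = HIGH XOR HIGH = LOW
N10 = N6 XOR N2 = HIGH XOR LOW = HIGH
N11 = N9 XOR N10 = LOW XOR HIGH = HIGH
N15 = N11 XOR N4 = HIGH XOR LOW = HIGH

N4 = LOW  N10 = HIGH  N15 = HIGH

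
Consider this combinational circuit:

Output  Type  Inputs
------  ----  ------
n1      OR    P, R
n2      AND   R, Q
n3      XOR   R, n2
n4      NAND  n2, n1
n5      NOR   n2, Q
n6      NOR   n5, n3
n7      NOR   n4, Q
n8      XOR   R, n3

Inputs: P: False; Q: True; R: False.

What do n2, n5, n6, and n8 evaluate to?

n2 = R AND Q = False AND True = False
n3 = R XOR n2 = False XOR False = False
n5 = n2 NOR Q = False NOR True = False
n6 = n5 NOR n3 = False NOR False = True
n8 = R XOR n3 = False XOR False = False

n2 = False  n5 = False  n6 = True  n8 = False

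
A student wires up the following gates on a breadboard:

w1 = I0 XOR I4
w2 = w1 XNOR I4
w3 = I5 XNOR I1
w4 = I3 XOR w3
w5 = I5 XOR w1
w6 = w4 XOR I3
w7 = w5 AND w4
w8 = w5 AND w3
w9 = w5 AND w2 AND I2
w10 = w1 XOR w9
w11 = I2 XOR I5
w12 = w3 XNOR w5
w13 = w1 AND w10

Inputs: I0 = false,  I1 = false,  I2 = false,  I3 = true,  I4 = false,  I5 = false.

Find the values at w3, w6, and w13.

w1 = I0 XOR I4 = false XOR false = false
w2 = w1 XNOR I4 = false XNOR false = true
w3 = I5 XNOR I1 = false XNOR false = true
w4 = I3 XOR w3 = true XOR true = false
w5 = I5 XOR w1 = false XOR false = false
w6 = w4 XOR I3 = false XOR true = true
w9 = w5 AND w2 AND I2 = false AND true AND false = false
w10 = w1 XOR w9 = false XOR false = false
w13 = w1 AND w10 = false AND false = false

w3 = true, w6 = true, w13 = false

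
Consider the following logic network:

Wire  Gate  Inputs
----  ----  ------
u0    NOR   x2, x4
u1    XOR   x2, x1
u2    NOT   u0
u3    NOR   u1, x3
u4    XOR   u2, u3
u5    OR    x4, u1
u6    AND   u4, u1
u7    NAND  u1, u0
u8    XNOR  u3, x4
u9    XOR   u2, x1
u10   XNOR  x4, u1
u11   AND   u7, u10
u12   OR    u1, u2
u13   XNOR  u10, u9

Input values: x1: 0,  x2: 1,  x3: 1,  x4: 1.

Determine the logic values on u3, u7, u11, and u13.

u3 = 0  u7 = 1  u11 = 1  u13 = 1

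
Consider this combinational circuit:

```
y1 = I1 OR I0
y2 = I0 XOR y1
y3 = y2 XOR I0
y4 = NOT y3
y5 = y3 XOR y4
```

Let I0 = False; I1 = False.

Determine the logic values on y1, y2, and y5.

y1 = False, y2 = False, y5 = True

y1 = I1 OR I0 = False OR False = False
y2 = I0 XOR y1 = False XOR False = False
y3 = y2 XOR I0 = False XOR False = False
y4 = NOT y3 = NOT False = True
y5 = y3 XOR y4 = False XOR True = True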